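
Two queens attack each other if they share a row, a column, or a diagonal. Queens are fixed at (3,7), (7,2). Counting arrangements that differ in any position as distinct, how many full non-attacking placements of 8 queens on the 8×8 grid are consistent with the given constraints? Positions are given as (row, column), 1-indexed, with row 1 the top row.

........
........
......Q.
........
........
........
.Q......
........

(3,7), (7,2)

Branch on row 1: col 1 → 0; col 3 → 0; col 4 → 0; col 6 → 2.
Sum: 0 + 0 + 0 + 2 = 2.

2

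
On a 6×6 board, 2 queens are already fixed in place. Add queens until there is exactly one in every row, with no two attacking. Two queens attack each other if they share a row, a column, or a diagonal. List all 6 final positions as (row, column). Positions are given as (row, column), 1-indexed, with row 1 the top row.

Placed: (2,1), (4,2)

(1,4) (2,1) (3,5) (4,2) (5,6) (6,3)

Row 1: attacked by (2,1)→{1,2}; (4,2)→{2,5}. Safe: 3, 4, 6. Place at column 4.
Row 3: attacked by (1,4)→{2,4,6}; (2,1)→{1,2}; (4,2)→{1,2,3}. Safe: 5. Place at column 5.
Row 5: attacked by (1,4)→{4}; (2,1)→{1,4}; (3,5)→{3,5}; (4,2)→{1,2,3}. Safe: 6. Place at column 6.
Row 6: attacked by (1,4)→{4}; (2,1)→{1,5}; (3,5)→{2,5}; (4,2)→{2,4}; (5,6)→{5,6}. Safe: 3. Place at column 3.
Columns [4, 1, 5, 2, 6, 3], r−c [-3, 1, -2, 2, -1, 3], r+c [5, 3, 8, 6, 11, 9] are all distinct, so no two queens attack.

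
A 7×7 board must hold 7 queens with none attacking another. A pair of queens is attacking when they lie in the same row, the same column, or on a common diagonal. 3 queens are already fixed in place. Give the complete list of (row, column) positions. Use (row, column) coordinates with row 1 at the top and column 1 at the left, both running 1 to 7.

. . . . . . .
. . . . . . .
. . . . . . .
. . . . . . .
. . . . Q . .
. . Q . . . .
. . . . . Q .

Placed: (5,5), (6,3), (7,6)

Row 1: attacked by (5,5)→{1,5}; (6,3)→{3}; (7,6)→{6}. Safe: 2, 4, 7. Place at column 2.
Row 2: attacked by (1,2)→{1,2,3}; (5,5)→{2,5}; (6,3)→{3,7}; (7,6)→{1,6}. Safe: 4. Place at column 4.
Row 3: attacked by (1,2)→{2,4}; (2,4)→{3,4,5}; (5,5)→{3,5,7}; (6,3)→{3,6}; (7,6)→{2,6}. Safe: 1. Place at column 1.
Row 4: attacked by (1,2)→{2,5}; (2,4)→{2,4,6}; (3,1)→{1,2}; (5,5)→{4,5,6}; (6,3)→{1,3,5}; (7,6)→{3,6}. Safe: 7. Place at column 7.
Columns [2, 4, 1, 7, 5, 3, 6], r−c [-1, -2, 2, -3, 0, 3, 1], r+c [3, 6, 4, 11, 10, 9, 13] are all distinct, so no two queens attack.

(1,2) (2,4) (3,1) (4,7) (5,5) (6,3) (7,6)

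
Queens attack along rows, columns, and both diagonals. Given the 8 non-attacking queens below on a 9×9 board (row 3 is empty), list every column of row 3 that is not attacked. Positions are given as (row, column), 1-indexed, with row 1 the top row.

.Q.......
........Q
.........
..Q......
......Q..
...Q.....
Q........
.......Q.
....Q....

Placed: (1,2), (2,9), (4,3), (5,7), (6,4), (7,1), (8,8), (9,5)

columns 6

(1,2) attacks row 3 at column 2 and diagonals 4.
(2,9) attacks row 3 at column 9 and diagonals 8.
(4,3) attacks row 3 at column 3 and diagonals 2, 4.
(5,7) attacks row 3 at column 7 and diagonals 5, 9.
(6,4) attacks row 3 at column 4 and diagonals 1, 7.
(7,1) attacks row 3 at column 1 and diagonals 5.
(8,8) attacks row 3 at column 8 and diagonals 3.
(9,5) attacks row 3 at column 5.
Attacked columns: {1, 2, 3, 4, 5, 7, 8, 9}. Safe: {6}.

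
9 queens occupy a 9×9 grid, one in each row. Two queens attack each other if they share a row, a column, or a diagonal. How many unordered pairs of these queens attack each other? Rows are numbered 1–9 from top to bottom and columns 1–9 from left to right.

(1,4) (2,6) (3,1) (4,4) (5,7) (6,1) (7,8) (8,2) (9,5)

3

Same column: (1,4)–(4,4) (column 4); (3,1)–(6,1) (column 1).
Same diagonal: (2,6)–(4,4) (|2−4| = |6−4| = 2).
Total attacking pairs: 3.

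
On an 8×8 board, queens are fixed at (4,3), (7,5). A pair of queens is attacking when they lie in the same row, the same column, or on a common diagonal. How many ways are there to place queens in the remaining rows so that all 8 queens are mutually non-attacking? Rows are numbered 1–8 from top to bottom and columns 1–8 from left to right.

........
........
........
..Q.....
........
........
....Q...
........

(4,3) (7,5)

2

Branch on row 1: col 1 → 0; col 2 → 0; col 4 → 2; col 7 → 0; col 8 → 0.
Sum: 0 + 0 + 2 + 0 + 0 = 2.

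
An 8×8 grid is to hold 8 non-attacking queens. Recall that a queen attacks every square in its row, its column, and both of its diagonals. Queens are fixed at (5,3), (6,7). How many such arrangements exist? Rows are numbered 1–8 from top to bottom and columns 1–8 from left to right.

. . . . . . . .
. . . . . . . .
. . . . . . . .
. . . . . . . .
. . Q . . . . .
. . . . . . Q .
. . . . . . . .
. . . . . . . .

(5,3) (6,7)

Branch on row 1: col 1 → 1; col 4 → 0; col 5 → 1; col 6 → 0; col 8 → 0.
Sum: 1 + 0 + 1 + 0 + 0 = 2.

2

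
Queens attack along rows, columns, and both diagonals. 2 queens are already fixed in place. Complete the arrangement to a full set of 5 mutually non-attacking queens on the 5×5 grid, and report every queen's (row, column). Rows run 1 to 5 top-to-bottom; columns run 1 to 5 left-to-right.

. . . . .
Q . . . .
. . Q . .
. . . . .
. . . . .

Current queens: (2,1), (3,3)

Row 1: attacked by (2,1)→{1,2}; (3,3)→{1,3,5}. Safe: 4. Place at column 4.
Row 4: attacked by (1,4)→{1,4}; (2,1)→{1,3}; (3,3)→{2,3,4}. Safe: 5. Place at column 5.
Row 5: attacked by (1,4)→{4}; (2,1)→{1,4}; (3,3)→{1,3,5}; (4,5)→{4,5}. Safe: 2. Place at column 2.
Columns [4, 1, 3, 5, 2], r−c [-3, 1, 0, -1, 3], r+c [5, 3, 6, 9, 7] are all distinct, so no two queens attack.

(1,4) (2,1) (3,3) (4,5) (5,2)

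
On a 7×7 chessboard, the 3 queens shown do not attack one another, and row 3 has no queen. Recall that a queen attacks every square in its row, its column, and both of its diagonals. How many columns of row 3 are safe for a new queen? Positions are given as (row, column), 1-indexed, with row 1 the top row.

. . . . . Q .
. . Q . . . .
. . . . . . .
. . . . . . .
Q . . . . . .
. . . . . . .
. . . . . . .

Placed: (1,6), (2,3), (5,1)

(1,6) attacks row 3 at column 6 and diagonals 4.
(2,3) attacks row 3 at column 3 and diagonals 2, 4.
(5,1) attacks row 3 at column 1 and diagonals 3.
Attacked columns: {1, 2, 3, 4, 6}. Safe: {5, 7}.

2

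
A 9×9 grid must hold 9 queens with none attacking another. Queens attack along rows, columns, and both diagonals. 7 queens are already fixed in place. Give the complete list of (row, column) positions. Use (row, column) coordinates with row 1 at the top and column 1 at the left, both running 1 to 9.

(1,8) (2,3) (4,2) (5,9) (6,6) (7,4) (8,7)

Row 3: attacked by (1,8)→{6,8}; (2,3)→{2,3,4}; (4,2)→{1,2,3}; (5,9)→{7,9}; (6,6)→{3,6,9}; (7,4)→{4,8}; (8,7)→{2,7}. Safe: 5. Place at column 5.
Row 9: attacked by (1,8)→{8}; (2,3)→{3}; (3,5)→{5}; (4,2)→{2,7}; (5,9)→{5,9}; (6,6)→{3,6,9}; (7,4)→{2,4,6}; (8,7)→{6,7,8}. Safe: 1. Place at column 1.
Columns [8, 3, 5, 2, 9, 6, 4, 7, 1], r−c [-7, -1, -2, 2, -4, 0, 3, 1, 8], r+c [9, 5, 8, 6, 14, 12, 11, 15, 10] are all distinct, so no two queens attack.

(1,8) (2,3) (3,5) (4,2) (5,9) (6,6) (7,4) (8,7) (9,1)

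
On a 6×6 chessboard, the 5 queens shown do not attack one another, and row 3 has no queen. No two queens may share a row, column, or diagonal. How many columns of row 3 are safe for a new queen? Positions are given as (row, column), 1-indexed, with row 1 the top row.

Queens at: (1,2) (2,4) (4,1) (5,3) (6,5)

1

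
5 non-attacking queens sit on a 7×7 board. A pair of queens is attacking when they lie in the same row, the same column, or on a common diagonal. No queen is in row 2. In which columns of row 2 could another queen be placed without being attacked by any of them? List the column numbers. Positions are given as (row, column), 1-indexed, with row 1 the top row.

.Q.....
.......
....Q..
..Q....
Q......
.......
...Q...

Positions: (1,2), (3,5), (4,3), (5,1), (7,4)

columns 7

(1,2) attacks row 2 at column 2 and diagonals 1, 3.
(3,5) attacks row 2 at column 5 and diagonals 4, 6.
(4,3) attacks row 2 at column 3 and diagonals 1, 5.
(5,1) attacks row 2 at column 1 and diagonals 4.
(7,4) attacks row 2 at column 4.
Attacked columns: {1, 2, 3, 4, 5, 6}. Safe: {7}.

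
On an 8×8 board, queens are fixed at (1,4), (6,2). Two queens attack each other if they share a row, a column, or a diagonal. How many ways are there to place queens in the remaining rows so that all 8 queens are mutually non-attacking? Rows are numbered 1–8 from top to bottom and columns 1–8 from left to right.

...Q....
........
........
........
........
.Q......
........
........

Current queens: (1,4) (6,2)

3

Branch on row 2: col 1 → 0; col 7 → 1; col 8 → 2.
Sum: 0 + 1 + 2 = 3.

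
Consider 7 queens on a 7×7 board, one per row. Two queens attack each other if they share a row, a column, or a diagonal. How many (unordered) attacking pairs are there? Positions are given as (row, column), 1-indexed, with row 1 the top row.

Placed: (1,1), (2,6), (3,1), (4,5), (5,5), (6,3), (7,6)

5

Same column: (1,1)–(3,1) (column 1); (2,6)–(7,6) (column 6); (4,5)–(5,5) (column 5).
Same diagonal: (1,1)–(5,5) (|1−5| = |1−5| = 4); (4,5)–(6,3) (|4−6| = |5−3| = 2).
Total attacking pairs: 5.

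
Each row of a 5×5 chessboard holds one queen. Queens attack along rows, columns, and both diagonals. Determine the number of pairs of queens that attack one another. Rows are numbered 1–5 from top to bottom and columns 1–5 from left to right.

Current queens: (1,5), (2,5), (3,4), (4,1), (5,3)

2

Same column: (1,5)–(2,5) (column 5).
Same diagonal: (2,5)–(3,4) (|2−3| = |5−4| = 1).
Total attacking pairs: 2.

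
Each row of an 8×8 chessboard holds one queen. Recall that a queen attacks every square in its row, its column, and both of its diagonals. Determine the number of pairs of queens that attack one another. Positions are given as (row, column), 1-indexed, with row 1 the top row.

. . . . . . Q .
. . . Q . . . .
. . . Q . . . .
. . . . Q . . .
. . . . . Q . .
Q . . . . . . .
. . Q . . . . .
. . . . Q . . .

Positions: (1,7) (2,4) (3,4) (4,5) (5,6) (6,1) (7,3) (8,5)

6

Same column: (2,4)–(3,4) (column 4); (4,5)–(8,5) (column 5).
Same diagonal: (3,4)–(4,5) (|3−4| = |4−5| = 1); (3,4)–(5,6) (|3−5| = |4−6| = 2); (3,4)–(6,1) (|3−6| = |4−1| = 3); (4,5)–(5,6) (|4−5| = |5−6| = 1).
Total attacking pairs: 6.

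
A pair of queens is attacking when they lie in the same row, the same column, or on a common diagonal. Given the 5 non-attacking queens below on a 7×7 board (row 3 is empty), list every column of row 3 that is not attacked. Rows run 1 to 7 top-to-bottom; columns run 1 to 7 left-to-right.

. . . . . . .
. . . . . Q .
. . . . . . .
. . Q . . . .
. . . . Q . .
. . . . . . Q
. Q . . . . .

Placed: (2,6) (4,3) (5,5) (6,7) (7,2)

columns 1

(2,6) attacks row 3 at column 6 and diagonals 5, 7.
(4,3) attacks row 3 at column 3 and diagonals 2, 4.
(5,5) attacks row 3 at column 5 and diagonals 3, 7.
(6,7) attacks row 3 at column 7 and diagonals 4.
(7,2) attacks row 3 at column 2 and diagonals 6.
Attacked columns: {2, 3, 4, 5, 6, 7}. Safe: {1}.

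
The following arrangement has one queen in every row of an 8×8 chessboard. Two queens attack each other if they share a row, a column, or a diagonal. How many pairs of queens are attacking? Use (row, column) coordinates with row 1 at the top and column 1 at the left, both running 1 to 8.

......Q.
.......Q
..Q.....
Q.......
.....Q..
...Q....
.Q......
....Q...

Same diagonal: (1,7)–(2,8) (|1−2| = |7−8| = 1); (2,8)–(6,4) (|2−6| = |8−4| = 4); (4,1)–(8,5) (|4−8| = |1−5| = 4).
Total attacking pairs: 3.

3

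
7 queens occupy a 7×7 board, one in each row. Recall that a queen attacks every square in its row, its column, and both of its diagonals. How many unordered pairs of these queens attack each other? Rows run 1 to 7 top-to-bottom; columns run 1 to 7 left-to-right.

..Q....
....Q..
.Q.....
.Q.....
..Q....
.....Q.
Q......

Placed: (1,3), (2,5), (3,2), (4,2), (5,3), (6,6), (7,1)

Same column: (1,3)–(5,3) (column 3); (3,2)–(4,2) (column 2).
Same diagonal: (4,2)–(5,3) (|4−5| = |2−3| = 1); (5,3)–(7,1) (|5−7| = |3−1| = 2).
Total attacking pairs: 4.

4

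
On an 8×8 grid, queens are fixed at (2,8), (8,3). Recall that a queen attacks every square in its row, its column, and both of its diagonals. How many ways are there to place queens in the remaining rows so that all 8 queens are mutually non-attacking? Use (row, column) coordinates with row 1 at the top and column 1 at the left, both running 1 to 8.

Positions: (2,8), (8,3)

Branch on row 1: col 1 → 0; col 2 → 0; col 4 → 1; col 5 → 1; col 6 → 1.
Sum: 0 + 0 + 1 + 1 + 1 = 3.

3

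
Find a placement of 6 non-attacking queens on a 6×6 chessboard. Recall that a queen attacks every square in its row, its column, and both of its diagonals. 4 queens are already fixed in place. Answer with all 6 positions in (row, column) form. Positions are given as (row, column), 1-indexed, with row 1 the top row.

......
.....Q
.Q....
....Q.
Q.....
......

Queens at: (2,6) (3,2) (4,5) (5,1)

(1,3) (2,6) (3,2) (4,5) (5,1) (6,4)

Row 1: attacked by (2,6)→{5,6}; (3,2)→{2,4}; (4,5)→{2,5}; (5,1)→{1,5}. Safe: 3. Place at column 3.
Row 6: attacked by (1,3)→{3}; (2,6)→{2,6}; (3,2)→{2,5}; (4,5)→{3,5}; (5,1)→{1,2}. Safe: 4. Place at column 4.
Columns [3, 6, 2, 5, 1, 4], r−c [-2, -4, 1, -1, 4, 2], r+c [4, 8, 5, 9, 6, 10] are all distinct, so no two queens attack.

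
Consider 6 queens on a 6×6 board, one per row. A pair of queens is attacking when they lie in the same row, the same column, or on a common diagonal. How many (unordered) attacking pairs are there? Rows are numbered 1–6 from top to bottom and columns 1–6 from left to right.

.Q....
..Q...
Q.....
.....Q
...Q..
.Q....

Same column: (1,2)–(6,2) (column 2).
Same diagonal: (1,2)–(2,3) (|1−2| = |2−3| = 1).
Total attacking pairs: 2.

2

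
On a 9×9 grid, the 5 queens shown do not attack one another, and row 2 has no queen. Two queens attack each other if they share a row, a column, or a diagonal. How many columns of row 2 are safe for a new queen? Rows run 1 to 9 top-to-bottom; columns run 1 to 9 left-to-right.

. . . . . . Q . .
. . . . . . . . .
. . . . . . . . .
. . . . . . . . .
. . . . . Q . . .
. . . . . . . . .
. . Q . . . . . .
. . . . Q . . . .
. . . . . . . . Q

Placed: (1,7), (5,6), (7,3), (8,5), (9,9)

(1,7) attacks row 2 at column 7 and diagonals 6, 8.
(5,6) attacks row 2 at column 6 and diagonals 3, 9.
(7,3) attacks row 2 at column 3 and diagonals 8.
(8,5) attacks row 2 at column 5.
(9,9) attacks row 2 at column 9 and diagonals 2.
Attacked columns: {2, 3, 5, 6, 7, 8, 9}. Safe: {1, 4}.

2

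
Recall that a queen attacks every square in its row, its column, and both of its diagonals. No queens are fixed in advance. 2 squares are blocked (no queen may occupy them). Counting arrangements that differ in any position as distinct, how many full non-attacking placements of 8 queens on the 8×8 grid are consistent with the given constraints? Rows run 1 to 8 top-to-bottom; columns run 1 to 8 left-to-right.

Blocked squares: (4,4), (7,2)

70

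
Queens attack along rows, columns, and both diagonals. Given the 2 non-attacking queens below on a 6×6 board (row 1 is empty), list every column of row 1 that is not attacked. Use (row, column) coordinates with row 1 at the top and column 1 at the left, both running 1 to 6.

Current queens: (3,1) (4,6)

columns 2, 4, 5

(3,1) attacks row 1 at column 1 and diagonals 3.
(4,6) attacks row 1 at column 6 and diagonals 3.
Attacked columns: {1, 3, 6}. Safe: {2, 4, 5}.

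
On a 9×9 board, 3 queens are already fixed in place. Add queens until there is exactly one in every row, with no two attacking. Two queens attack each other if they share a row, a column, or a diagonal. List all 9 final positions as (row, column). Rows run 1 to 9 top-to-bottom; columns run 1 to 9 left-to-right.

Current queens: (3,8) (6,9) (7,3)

Row 1: attacked by (3,8)→{6,8}; (6,9)→{4,9}; (7,3)→{3,9}. Safe: 1, 2, 5, 7. Place at column 5.
Row 2: attacked by (1,5)→{4,5,6}; (3,8)→{7,8,9}; (6,9)→{5,9}; (7,3)→{3,8}. Safe: 1, 2. Place at column 2.
Row 4: attacked by (1,5)→{2,5,8}; (2,2)→{2,4}; (3,8)→{7,8,9}; (6,9)→{7,9}; (7,3)→{3,6}. Safe: 1. Place at column 1.
Row 5: attacked by (1,5)→{1,5,9}; (2,2)→{2,5}; (3,8)→{6,8}; (4,1)→{1,2}; (6,9)→{8,9}; (7,3)→{1,3,5}. Safe: 4, 7. Place at column 7.
Row 8: attacked by (1,5)→{5}; (2,2)→{2,8}; (3,8)→{3,8}; (4,1)→{1,5}; (5,7)→{4,7}; (6,9)→{7,9}; (7,3)→{2,3,4}. Safe: 6. Place at column 6.
Row 9: attacked by (1,5)→{5}; (2,2)→{2,9}; (3,8)→{2,8}; (4,1)→{1,6}; (5,7)→{3,7}; (6,9)→{6,9}; (7,3)→{1,3,5}; (8,6)→{5,6,7}. Safe: 4. Place at column 4.
Columns [5, 2, 8, 1, 7, 9, 3, 6, 4], r−c [-4, 0, -5, 3, -2, -3, 4, 2, 5], r+c [6, 4, 11, 5, 12, 15, 10, 14, 13] are all distinct, so no two queens attack.

(1,5) (2,2) (3,8) (4,1) (5,7) (6,9) (7,3) (8,6) (9,4)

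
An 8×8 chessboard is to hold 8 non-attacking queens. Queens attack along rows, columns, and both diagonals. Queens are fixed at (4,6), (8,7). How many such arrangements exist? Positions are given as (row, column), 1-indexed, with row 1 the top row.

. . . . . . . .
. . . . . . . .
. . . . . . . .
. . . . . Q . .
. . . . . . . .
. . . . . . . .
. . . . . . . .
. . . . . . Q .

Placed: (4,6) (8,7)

3

Branch on row 1: col 1 → 0; col 2 → 0; col 4 → 1; col 5 → 2; col 8 → 0.
Sum: 0 + 0 + 1 + 2 + 0 = 3.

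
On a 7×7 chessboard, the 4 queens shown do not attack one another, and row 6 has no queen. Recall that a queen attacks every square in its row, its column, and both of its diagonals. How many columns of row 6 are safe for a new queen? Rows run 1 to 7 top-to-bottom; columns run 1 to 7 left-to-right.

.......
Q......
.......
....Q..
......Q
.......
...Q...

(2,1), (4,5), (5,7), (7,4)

(2,1) attacks row 6 at column 1 and diagonals 5.
(4,5) attacks row 6 at column 5 and diagonals 3, 7.
(5,7) attacks row 6 at column 7 and diagonals 6.
(7,4) attacks row 6 at column 4 and diagonals 3, 5.
Attacked columns: {1, 3, 4, 5, 6, 7}. Safe: {2}.

1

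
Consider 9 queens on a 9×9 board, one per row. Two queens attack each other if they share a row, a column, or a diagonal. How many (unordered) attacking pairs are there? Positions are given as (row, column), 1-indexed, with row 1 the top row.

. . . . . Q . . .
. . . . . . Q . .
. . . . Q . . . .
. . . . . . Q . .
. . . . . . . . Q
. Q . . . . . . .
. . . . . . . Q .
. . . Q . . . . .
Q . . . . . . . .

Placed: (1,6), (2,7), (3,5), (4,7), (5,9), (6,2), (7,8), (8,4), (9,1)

4

Same column: (2,7)–(4,7) (column 7).
Same diagonal: (1,6)–(2,7) (|1−2| = |6−7| = 1); (3,5)–(6,2) (|3−6| = |5−2| = 3); (6,2)–(8,4) (|6−8| = |2−4| = 2).
Total attacking pairs: 4.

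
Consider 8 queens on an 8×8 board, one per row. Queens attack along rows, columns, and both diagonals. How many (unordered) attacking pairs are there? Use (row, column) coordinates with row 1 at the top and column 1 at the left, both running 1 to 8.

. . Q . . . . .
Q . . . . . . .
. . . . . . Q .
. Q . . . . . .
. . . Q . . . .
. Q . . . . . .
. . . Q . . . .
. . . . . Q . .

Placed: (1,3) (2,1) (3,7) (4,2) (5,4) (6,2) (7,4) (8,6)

4

Same column: (4,2)–(6,2) (column 2); (5,4)–(7,4) (column 4).
Same diagonal: (2,1)–(5,4) (|2−5| = |1−4| = 3); (4,2)–(8,6) (|4−8| = |2−6| = 4).
Total attacking pairs: 4.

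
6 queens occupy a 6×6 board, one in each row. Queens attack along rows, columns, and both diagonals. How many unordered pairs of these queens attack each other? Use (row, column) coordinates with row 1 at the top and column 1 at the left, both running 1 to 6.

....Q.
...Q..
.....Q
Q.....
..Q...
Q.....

2

Same column: (4,1)–(6,1) (column 1).
Same diagonal: (1,5)–(2,4) (|1−2| = |5−4| = 1).
Total attacking pairs: 2.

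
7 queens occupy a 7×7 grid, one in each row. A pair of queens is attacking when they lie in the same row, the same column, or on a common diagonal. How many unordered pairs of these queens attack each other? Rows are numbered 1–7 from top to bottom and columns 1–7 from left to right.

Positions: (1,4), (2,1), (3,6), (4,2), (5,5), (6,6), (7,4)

Same column: (1,4)–(7,4) (column 4); (3,6)–(6,6) (column 6).
Same diagonal: (1,4)–(3,6) (|1−3| = |4−6| = 2); (5,5)–(6,6) (|5−6| = |5−6| = 1).
Total attacking pairs: 4.

4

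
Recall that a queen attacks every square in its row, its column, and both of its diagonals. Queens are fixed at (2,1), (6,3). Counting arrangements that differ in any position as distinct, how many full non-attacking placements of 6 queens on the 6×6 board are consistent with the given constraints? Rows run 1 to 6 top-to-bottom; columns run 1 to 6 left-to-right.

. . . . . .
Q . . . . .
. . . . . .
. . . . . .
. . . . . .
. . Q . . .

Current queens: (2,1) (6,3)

1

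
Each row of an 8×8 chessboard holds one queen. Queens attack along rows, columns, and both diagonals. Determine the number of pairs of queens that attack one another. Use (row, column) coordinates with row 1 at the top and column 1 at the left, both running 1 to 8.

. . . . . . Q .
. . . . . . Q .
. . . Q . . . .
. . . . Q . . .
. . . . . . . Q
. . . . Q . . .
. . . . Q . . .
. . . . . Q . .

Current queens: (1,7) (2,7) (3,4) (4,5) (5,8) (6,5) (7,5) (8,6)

Same column: (1,7)–(2,7) (column 7); (4,5)–(6,5) (column 5); (4,5)–(7,5) (column 5); (6,5)–(7,5) (column 5).
Same diagonal: (2,7)–(4,5) (|2−4| = |7−5| = 2); (3,4)–(4,5) (|3−4| = |4−5| = 1); (7,5)–(8,6) (|7−8| = |5−6| = 1).
Total attacking pairs: 7.

7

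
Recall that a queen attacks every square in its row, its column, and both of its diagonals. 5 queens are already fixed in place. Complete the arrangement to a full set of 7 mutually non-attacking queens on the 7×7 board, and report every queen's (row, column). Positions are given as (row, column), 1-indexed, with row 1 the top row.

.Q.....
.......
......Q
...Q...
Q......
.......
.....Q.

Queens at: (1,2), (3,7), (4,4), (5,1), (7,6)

Row 2: attacked by (1,2)→{1,2,3}; (3,7)→{6,7}; (4,4)→{2,4,6}; (5,1)→{1,4}; (7,6)→{1,6}. Safe: 5. Place at column 5.
Row 6: attacked by (1,2)→{2,7}; (2,5)→{1,5}; (3,7)→{4,7}; (4,4)→{2,4,6}; (5,1)→{1,2}; (7,6)→{5,6,7}. Safe: 3. Place at column 3.
Columns [2, 5, 7, 4, 1, 3, 6], r−c [-1, -3, -4, 0, 4, 3, 1], r+c [3, 7, 10, 8, 6, 9, 13] are all distinct, so no two queens attack.

(1,2) (2,5) (3,7) (4,4) (5,1) (6,3) (7,6)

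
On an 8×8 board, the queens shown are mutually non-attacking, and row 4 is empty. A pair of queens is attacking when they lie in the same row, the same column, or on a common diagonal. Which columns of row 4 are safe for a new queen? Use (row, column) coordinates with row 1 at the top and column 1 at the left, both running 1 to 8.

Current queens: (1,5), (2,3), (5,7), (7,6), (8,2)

columns 4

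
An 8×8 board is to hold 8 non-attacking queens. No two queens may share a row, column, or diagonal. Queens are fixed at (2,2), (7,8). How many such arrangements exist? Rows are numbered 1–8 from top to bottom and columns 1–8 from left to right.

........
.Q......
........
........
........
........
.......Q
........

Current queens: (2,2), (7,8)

3

Branch on row 1: col 4 → 0; col 5 → 1; col 6 → 1; col 7 → 1.
Sum: 0 + 1 + 1 + 1 = 3.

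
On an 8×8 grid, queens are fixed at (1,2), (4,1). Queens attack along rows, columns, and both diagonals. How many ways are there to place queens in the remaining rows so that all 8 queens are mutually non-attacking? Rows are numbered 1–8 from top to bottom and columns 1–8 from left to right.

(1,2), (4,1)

2

Branch on row 2: col 4 → 0; col 5 → 1; col 6 → 0; col 7 → 0; col 8 → 1.
Sum: 0 + 1 + 0 + 0 + 1 = 2.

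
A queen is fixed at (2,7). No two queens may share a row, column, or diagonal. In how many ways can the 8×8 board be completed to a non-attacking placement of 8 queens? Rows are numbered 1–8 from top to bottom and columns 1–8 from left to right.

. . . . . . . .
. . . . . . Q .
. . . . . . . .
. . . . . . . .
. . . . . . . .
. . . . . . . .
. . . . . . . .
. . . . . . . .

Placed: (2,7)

16

Branch on row 1: col 1 → 2; col 2 → 2; col 3 → 2; col 4 → 4; col 5 → 6.
Sum: 2 + 2 + 2 + 4 + 6 = 16.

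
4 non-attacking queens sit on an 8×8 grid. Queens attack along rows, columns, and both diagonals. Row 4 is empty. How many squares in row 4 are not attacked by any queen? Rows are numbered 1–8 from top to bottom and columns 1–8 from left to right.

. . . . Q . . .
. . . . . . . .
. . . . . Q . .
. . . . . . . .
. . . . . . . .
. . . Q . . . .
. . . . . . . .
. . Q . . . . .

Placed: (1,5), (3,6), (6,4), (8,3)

1

(1,5) attacks row 4 at column 5 and diagonals 2, 8.
(3,6) attacks row 4 at column 6 and diagonals 5, 7.
(6,4) attacks row 4 at column 4 and diagonals 2, 6.
(8,3) attacks row 4 at column 3 and diagonals 7.
Attacked columns: {2, 3, 4, 5, 6, 7, 8}. Safe: {1}.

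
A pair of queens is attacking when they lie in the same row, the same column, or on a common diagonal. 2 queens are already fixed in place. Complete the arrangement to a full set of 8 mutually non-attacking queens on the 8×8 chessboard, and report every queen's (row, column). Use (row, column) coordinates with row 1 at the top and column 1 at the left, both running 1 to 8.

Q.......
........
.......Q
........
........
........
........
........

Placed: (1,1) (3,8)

Row 2: attacked by (1,1)→{1,2}; (3,8)→{7,8}. Safe: 3, 4, 5, 6. Place at column 5.
Row 4: attacked by (1,1)→{1,4}; (2,5)→{3,5,7}; (3,8)→{7,8}. Safe: 2, 6. Place at column 6.
Row 5: attacked by (1,1)→{1,5}; (2,5)→{2,5,8}; (3,8)→{6,8}; (4,6)→{5,6,7}. Safe: 3, 4. Place at column 3.
Row 6: attacked by (1,1)→{1,6}; (2,5)→{1,5}; (3,8)→{5,8}; (4,6)→{4,6,8}; (5,3)→{2,3,4}. Safe: 7. Place at column 7.
Row 7: attacked by (1,1)→{1,7}; (2,5)→{5}; (3,8)→{4,8}; (4,6)→{3,6}; (5,3)→{1,3,5}; (6,7)→{6,7,8}. Safe: 2. Place at column 2.
Row 8: attacked by (1,1)→{1,8}; (2,5)→{5}; (3,8)→{3,8}; (4,6)→{2,6}; (5,3)→{3,6}; (6,7)→{5,7}; (7,2)→{1,2,3}. Safe: 4. Place at column 4.
Columns [1, 5, 8, 6, 3, 7, 2, 4], r−c [0, -3, -5, -2, 2, -1, 5, 4], r+c [2, 7, 11, 10, 8, 13, 9, 12] are all distinct, so no two queens attack.

(1,1) (2,5) (3,8) (4,6) (5,3) (6,7) (7,2) (8,4)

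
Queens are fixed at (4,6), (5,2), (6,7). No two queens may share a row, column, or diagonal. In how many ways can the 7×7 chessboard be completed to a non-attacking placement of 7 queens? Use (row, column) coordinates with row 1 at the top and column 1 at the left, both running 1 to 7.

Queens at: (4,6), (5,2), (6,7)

1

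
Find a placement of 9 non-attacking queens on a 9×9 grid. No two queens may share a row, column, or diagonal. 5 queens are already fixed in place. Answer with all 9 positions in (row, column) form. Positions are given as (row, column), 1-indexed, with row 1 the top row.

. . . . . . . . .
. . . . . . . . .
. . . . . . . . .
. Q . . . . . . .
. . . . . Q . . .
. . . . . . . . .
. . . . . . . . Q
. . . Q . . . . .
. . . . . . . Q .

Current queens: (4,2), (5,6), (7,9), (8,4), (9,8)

Row 1: attacked by (4,2)→{2,5}; (5,6)→{2,6}; (7,9)→{3,9}; (8,4)→{4}; (9,8)→{8}. Safe: 1, 7. Place at column 1.
Row 2: attacked by (1,1)→{1,2}; (4,2)→{2,4}; (5,6)→{3,6,9}; (7,9)→{4,9}; (8,4)→{4}; (9,8)→{1,8}. Safe: 5, 7. Place at column 5.
Row 3: attacked by (1,1)→{1,3}; (2,5)→{4,5,6}; (4,2)→{1,2,3}; (5,6)→{4,6,8}; (7,9)→{5,9}; (8,4)→{4,9}; (9,8)→{2,8}. Safe: 7. Place at column 7.
Row 6: attacked by (1,1)→{1,6}; (2,5)→{1,5,9}; (3,7)→{4,7}; (4,2)→{2,4}; (5,6)→{5,6,7}; (7,9)→{8,9}; (8,4)→{2,4,6}; (9,8)→{5,8}. Safe: 3. Place at column 3.
Columns [1, 5, 7, 2, 6, 3, 9, 4, 8], r−c [0, -3, -4, 2, -1, 3, -2, 4, 1], r+c [2, 7, 10, 6, 11, 9, 16, 12, 17] are all distinct, so no two queens attack.

(1,1) (2,5) (3,7) (4,2) (5,6) (6,3) (7,9) (8,4) (9,8)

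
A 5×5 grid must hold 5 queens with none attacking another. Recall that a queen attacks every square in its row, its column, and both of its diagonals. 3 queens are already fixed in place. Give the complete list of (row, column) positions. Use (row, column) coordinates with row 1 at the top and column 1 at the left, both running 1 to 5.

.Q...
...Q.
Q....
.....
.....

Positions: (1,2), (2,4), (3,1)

Row 4: attacked by (1,2)→{2,5}; (2,4)→{2,4}; (3,1)→{1,2}. Safe: 3. Place at column 3.
Row 5: attacked by (1,2)→{2}; (2,4)→{1,4}; (3,1)→{1,3}; (4,3)→{2,3,4}. Safe: 5. Place at column 5.
Columns [2, 4, 1, 3, 5], r−c [-1, -2, 2, 1, 0], r+c [3, 6, 4, 7, 10] are all distinct, so no two queens attack.

(1,2) (2,4) (3,1) (4,3) (5,5)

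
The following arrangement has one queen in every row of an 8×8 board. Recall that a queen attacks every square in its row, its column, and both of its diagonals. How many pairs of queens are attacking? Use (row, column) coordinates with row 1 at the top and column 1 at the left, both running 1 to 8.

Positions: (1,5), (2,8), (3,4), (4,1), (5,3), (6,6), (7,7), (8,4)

3

Same column: (3,4)–(8,4) (column 4).
Same diagonal: (6,6)–(7,7) (|6−7| = |6−7| = 1); (6,6)–(8,4) (|6−8| = |6−4| = 2).
Total attacking pairs: 3.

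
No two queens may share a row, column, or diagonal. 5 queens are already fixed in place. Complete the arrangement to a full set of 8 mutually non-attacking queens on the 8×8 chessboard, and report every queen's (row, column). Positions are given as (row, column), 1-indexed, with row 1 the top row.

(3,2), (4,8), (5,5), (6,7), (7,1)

(1,6) (2,4) (3,2) (4,8) (5,5) (6,7) (7,1) (8,3)

Row 1: attacked by (3,2)→{2,4}; (4,8)→{5,8}; (5,5)→{1,5}; (6,7)→{2,7}; (7,1)→{1,7}. Safe: 3, 6. Place at column 6.
Row 2: attacked by (1,6)→{5,6,7}; (3,2)→{1,2,3}; (4,8)→{6,8}; (5,5)→{2,5,8}; (6,7)→{3,7}; (7,1)→{1,6}. Safe: 4. Place at column 4.
Row 8: attacked by (1,6)→{6}; (2,4)→{4}; (3,2)→{2,7}; (4,8)→{4,8}; (5,5)→{2,5,8}; (6,7)→{5,7}; (7,1)→{1,2}. Safe: 3. Place at column 3.
Columns [6, 4, 2, 8, 5, 7, 1, 3], r−c [-5, -2, 1, -4, 0, -1, 6, 5], r+c [7, 6, 5, 12, 10, 13, 8, 11] are all distinct, so no two queens attack.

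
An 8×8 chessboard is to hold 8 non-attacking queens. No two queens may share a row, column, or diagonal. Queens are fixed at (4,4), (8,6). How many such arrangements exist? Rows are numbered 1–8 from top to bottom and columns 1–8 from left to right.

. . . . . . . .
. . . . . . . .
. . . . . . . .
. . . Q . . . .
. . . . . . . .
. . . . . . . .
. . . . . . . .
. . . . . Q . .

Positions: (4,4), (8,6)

Branch on row 1: col 2 → 0; col 3 → 1; col 5 → 2; col 8 → 0.
Sum: 0 + 1 + 2 + 0 = 3.

3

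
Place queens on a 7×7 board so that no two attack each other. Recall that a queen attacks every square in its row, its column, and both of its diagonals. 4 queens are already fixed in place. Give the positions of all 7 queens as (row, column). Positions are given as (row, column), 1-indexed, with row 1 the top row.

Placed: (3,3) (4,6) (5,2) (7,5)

Row 1: attacked by (3,3)→{1,3,5}; (4,6)→{3,6}; (5,2)→{2,6}; (7,5)→{5}. Safe: 4, 7. Place at column 4.
Row 2: attacked by (1,4)→{3,4,5}; (3,3)→{2,3,4}; (4,6)→{4,6}; (5,2)→{2,5}; (7,5)→{5}. Safe: 1, 7. Place at column 1.
Row 6: attacked by (1,4)→{4}; (2,1)→{1,5}; (3,3)→{3,6}; (4,6)→{4,6}; (5,2)→{1,2,3}; (7,5)→{4,5,6}. Safe: 7. Place at column 7.
Columns [4, 1, 3, 6, 2, 7, 5], r−c [-3, 1, 0, -2, 3, -1, 2], r+c [5, 3, 6, 10, 7, 13, 12] are all distinct, so no two queens attack.

(1,4) (2,1) (3,3) (4,6) (5,2) (6,7) (7,5)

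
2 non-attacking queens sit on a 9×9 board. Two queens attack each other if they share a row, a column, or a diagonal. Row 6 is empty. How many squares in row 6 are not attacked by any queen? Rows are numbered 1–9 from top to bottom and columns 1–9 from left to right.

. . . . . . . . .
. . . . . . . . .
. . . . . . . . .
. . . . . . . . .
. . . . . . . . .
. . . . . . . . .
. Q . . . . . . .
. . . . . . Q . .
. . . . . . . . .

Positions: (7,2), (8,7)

(7,2) attacks row 6 at column 2 and diagonals 1, 3.
(8,7) attacks row 6 at column 7 and diagonals 5, 9.
Attacked columns: {1, 2, 3, 5, 7, 9}. Safe: {4, 6, 8}.

3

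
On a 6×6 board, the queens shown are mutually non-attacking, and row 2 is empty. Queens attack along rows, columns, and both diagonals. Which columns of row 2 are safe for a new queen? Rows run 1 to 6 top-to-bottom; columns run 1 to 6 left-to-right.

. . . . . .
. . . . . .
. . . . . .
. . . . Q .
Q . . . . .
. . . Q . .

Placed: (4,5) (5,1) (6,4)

(4,5) attacks row 2 at column 5 and diagonals 3.
(5,1) attacks row 2 at column 1 and diagonals 4.
(6,4) attacks row 2 at column 4.
Attacked columns: {1, 3, 4, 5}. Safe: {2, 6}.

columns 2, 6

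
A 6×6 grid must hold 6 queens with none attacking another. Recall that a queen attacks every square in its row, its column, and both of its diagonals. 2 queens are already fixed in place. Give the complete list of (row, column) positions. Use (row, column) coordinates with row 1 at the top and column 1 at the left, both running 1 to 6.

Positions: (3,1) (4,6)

(1,5) (2,3) (3,1) (4,6) (5,4) (6,2)

Row 1: attacked by (3,1)→{1,3}; (4,6)→{3,6}. Safe: 2, 4, 5. Place at column 5.
Row 2: attacked by (1,5)→{4,5,6}; (3,1)→{1,2}; (4,6)→{4,6}. Safe: 3. Place at column 3.
Row 5: attacked by (1,5)→{1,5}; (2,3)→{3,6}; (3,1)→{1,3}; (4,6)→{5,6}. Safe: 2, 4. Place at column 4.
Row 6: attacked by (1,5)→{5}; (2,3)→{3}; (3,1)→{1,4}; (4,6)→{4,6}; (5,4)→{3,4,5}. Safe: 2. Place at column 2.
Columns [5, 3, 1, 6, 4, 2], r−c [-4, -1, 2, -2, 1, 4], r+c [6, 5, 4, 10, 9, 8] are all distinct, so no two queens attack.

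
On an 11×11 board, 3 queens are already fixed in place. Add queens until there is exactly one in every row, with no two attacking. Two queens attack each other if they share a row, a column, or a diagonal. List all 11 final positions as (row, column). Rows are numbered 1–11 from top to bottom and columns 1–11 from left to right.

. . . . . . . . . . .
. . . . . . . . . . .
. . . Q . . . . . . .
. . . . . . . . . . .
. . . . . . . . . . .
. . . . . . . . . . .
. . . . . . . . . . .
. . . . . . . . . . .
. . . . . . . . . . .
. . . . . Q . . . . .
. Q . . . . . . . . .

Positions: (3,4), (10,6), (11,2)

(1,11) (2,7) (3,4) (4,10) (5,5) (6,9) (7,1) (8,3) (9,8) (10,6) (11,2)

Row 1: attacked by (3,4)→{2,4,6}; (10,6)→{6}; (11,2)→{2}. Safe: 1, 3, 5, 7, 8, 9, 10, 11. Place at column 11.
Row 2: attacked by (1,11)→{10,11}; (3,4)→{3,4,5}; (10,6)→{6}; (11,2)→{2,11}. Safe: 1, 7, 8, 9. Place at column 7.
Row 4: attacked by (1,11)→{8,11}; (2,7)→{5,7,9}; (3,4)→{3,4,5}; (10,6)→{6}; (11,2)→{2,9}. Safe: 1, 10. Place at column 10.
Row 5: attacked by (1,11)→{7,11}; (2,7)→{4,7,10}; (3,4)→{2,4,6}; (4,10)→{9,10,11}; (10,6)→{1,6,11}; (11,2)→{2,8}. Safe: 3, 5. Place at column 5.
Row 6: attacked by (1,11)→{6,11}; (2,7)→{3,7,11}; (3,4)→{1,4,7}; (4,10)→{8,10}; (5,5)→{4,5,6}; (10,6)→{2,6,10}; (11,2)→{2,7}. Safe: 9. Place at column 9.
Row 7: attacked by (1,11)→{5,11}; (2,7)→{2,7}; (3,4)→{4,8}; (4,10)→{7,10}; (5,5)→{3,5,7}; (6,9)→{8,9,10}; (10,6)→{3,6,9}; (11,2)→{2,6}. Safe: 1. Place at column 1.
Row 8: attacked by (1,11)→{4,11}; (2,7)→{1,7}; (3,4)→{4,9}; (4,10)→{6,10}; (5,5)→{2,5,8}; (6,9)→{7,9,11}; (7,1)→{1,2}; (10,6)→{4,6,8}; (11,2)→{2,5}. Safe: 3. Place at column 3.
Row 9: attacked by (1,11)→{3,11}; (2,7)→{7}; (3,4)→{4,10}; (4,10)→{5,10}; (5,5)→{1,5,9}; (6,9)→{6,9}; (7,1)→{1,3}; (8,3)→{2,3,4}; (10,6)→{5,6,7}; (11,2)→{2,4}. Safe: 8. Place at column 8.
Columns [11, 7, 4, 10, 5, 9, 1, 3, 8, 6, 2], r−c [-10, -5, -1, -6, 0, -3, 6, 5, 1, 4, 9], r+c [12, 9, 7, 14, 10, 15, 8, 11, 17, 16, 13] are all distinct, so no two queens attack.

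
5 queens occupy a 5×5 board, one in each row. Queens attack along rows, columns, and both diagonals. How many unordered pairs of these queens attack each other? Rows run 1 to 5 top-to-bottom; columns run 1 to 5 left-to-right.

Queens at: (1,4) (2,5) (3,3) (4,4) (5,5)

Same column: (1,4)–(4,4) (column 4); (2,5)–(5,5) (column 5).
Same diagonal: (1,4)–(2,5) (|1−2| = |4−5| = 1); (3,3)–(4,4) (|3−4| = |3−4| = 1); (3,3)–(5,5) (|3−5| = |3−5| = 2); (4,4)–(5,5) (|4−5| = |4−5| = 1).
Total attacking pairs: 6.

6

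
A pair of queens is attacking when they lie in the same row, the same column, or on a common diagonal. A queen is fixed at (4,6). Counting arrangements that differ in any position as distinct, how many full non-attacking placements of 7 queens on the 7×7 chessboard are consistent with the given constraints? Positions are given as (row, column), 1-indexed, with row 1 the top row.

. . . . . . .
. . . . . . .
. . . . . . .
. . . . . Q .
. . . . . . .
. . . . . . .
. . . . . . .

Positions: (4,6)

6

Branch on row 1: col 1 → 1; col 2 → 0; col 4 → 2; col 5 → 2; col 7 → 1.
Sum: 1 + 0 + 2 + 2 + 1 = 6.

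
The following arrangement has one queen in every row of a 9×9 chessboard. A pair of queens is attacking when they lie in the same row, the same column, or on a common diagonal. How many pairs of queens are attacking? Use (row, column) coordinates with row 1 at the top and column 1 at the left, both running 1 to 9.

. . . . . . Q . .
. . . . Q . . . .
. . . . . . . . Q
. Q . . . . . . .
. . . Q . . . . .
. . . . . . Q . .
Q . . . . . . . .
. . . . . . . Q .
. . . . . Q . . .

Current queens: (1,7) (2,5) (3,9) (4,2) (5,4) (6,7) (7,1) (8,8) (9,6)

3

Same column: (1,7)–(6,7) (column 7).
Same diagonal: (1,7)–(3,9) (|1−3| = |7−9| = 2); (1,7)–(7,1) (|1−7| = |7−1| = 6).
Total attacking pairs: 3.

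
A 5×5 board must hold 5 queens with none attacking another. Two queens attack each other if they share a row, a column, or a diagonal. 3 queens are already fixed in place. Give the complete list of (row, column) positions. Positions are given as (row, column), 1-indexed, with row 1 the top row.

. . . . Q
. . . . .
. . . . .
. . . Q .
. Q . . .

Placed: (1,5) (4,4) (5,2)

(1,5) (2,3) (3,1) (4,4) (5,2)

Row 2: attacked by (1,5)→{4,5}; (4,4)→{2,4}; (5,2)→{2,5}. Safe: 1, 3. Place at column 3.
Row 3: attacked by (1,5)→{3,5}; (2,3)→{2,3,4}; (4,4)→{3,4,5}; (5,2)→{2,4}. Safe: 1. Place at column 1.
Columns [5, 3, 1, 4, 2], r−c [-4, -1, 2, 0, 3], r+c [6, 5, 4, 8, 7] are all distinct, so no two queens attack.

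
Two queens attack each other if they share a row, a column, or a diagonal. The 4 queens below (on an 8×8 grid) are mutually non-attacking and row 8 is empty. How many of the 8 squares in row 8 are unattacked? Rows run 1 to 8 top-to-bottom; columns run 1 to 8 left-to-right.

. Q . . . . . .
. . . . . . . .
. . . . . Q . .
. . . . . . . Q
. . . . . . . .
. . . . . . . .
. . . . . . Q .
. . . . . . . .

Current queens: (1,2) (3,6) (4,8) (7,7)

2

(1,2) attacks row 8 at column 2.
(3,6) attacks row 8 at column 6 and diagonals 1.
(4,8) attacks row 8 at column 8 and diagonals 4.
(7,7) attacks row 8 at column 7 and diagonals 6, 8.
Attacked columns: {1, 2, 4, 6, 7, 8}. Safe: {3, 5}.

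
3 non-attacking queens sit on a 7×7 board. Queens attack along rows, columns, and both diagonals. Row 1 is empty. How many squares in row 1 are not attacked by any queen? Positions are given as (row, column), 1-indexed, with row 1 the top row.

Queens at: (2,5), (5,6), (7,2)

3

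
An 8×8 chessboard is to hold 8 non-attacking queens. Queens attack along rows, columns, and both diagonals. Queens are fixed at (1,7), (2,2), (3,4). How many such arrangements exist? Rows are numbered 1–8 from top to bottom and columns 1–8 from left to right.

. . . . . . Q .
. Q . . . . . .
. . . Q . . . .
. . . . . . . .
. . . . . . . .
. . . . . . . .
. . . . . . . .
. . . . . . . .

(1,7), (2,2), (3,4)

Branch on row 4: col 1 → 1; col 6 → 0; col 8 → 0.
Sum: 1 + 0 + 0 = 1.

1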